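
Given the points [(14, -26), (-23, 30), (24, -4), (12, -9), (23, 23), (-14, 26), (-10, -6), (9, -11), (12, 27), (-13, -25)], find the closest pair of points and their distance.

Computing all pairwise distances among 10 points:

d((14, -26), (-23, 30)) = 67.1193
d((14, -26), (24, -4)) = 24.1661
d((14, -26), (12, -9)) = 17.1172
d((14, -26), (23, 23)) = 49.8197
d((14, -26), (-14, 26)) = 59.0593
d((14, -26), (-10, -6)) = 31.241
d((14, -26), (9, -11)) = 15.8114
d((14, -26), (12, 27)) = 53.0377
d((14, -26), (-13, -25)) = 27.0185
d((-23, 30), (24, -4)) = 58.0086
d((-23, 30), (12, -9)) = 52.4023
d((-23, 30), (23, 23)) = 46.5296
d((-23, 30), (-14, 26)) = 9.8489
d((-23, 30), (-10, -6)) = 38.2753
d((-23, 30), (9, -11)) = 52.0096
d((-23, 30), (12, 27)) = 35.1283
d((-23, 30), (-13, -25)) = 55.9017
d((24, -4), (12, -9)) = 13.0
d((24, -4), (23, 23)) = 27.0185
d((24, -4), (-14, 26)) = 48.4149
d((24, -4), (-10, -6)) = 34.0588
d((24, -4), (9, -11)) = 16.5529
d((24, -4), (12, 27)) = 33.2415
d((24, -4), (-13, -25)) = 42.5441
d((12, -9), (23, 23)) = 33.8378
d((12, -9), (-14, 26)) = 43.6005
d((12, -9), (-10, -6)) = 22.2036
d((12, -9), (9, -11)) = 3.6056 <-- minimum
d((12, -9), (12, 27)) = 36.0
d((12, -9), (-13, -25)) = 29.6816
d((23, 23), (-14, 26)) = 37.1214
d((23, 23), (-10, -6)) = 43.9318
d((23, 23), (9, -11)) = 36.7696
d((23, 23), (12, 27)) = 11.7047
d((23, 23), (-13, -25)) = 60.0
d((-14, 26), (-10, -6)) = 32.249
d((-14, 26), (9, -11)) = 43.566
d((-14, 26), (12, 27)) = 26.0192
d((-14, 26), (-13, -25)) = 51.0098
d((-10, -6), (9, -11)) = 19.6469
d((-10, -6), (12, 27)) = 39.6611
d((-10, -6), (-13, -25)) = 19.2354
d((9, -11), (12, 27)) = 38.1182
d((9, -11), (-13, -25)) = 26.0768
d((12, 27), (-13, -25)) = 57.6975

Closest pair: (12, -9) and (9, -11) with distance 3.6056

The closest pair is (12, -9) and (9, -11) with Euclidean distance 3.6056. For 10 points, brute-force pairwise comparison is shown above. For large n, the divide-and-conquer algorithm (sort by x, recurse on halves, check the dividing strip) achieves O(n log n).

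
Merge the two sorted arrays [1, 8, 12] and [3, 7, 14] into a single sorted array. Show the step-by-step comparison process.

Merging process:

Compare 1 vs 3: take 1 from left. Merged: [1]
Compare 8 vs 3: take 3 from right. Merged: [1, 3]
Compare 8 vs 7: take 7 from right. Merged: [1, 3, 7]
Compare 8 vs 14: take 8 from left. Merged: [1, 3, 7, 8]
Compare 12 vs 14: take 12 from left. Merged: [1, 3, 7, 8, 12]
Append remaining from right: [14]. Merged: [1, 3, 7, 8, 12, 14]

Final merged array: [1, 3, 7, 8, 12, 14]
Total comparisons: 5

The merged array is [1, 3, 7, 8, 12, 14], requiring 5 comparisons. The merge step runs in O(n) time where n is the total number of elements.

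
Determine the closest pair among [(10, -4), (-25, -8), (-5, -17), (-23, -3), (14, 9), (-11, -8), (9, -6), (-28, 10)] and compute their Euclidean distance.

Computing all pairwise distances among 8 points:

d((10, -4), (-25, -8)) = 35.2278
d((10, -4), (-5, -17)) = 19.8494
d((10, -4), (-23, -3)) = 33.0151
d((10, -4), (14, 9)) = 13.6015
d((10, -4), (-11, -8)) = 21.3776
d((10, -4), (9, -6)) = 2.2361 <-- minimum
d((10, -4), (-28, 10)) = 40.4969
d((-25, -8), (-5, -17)) = 21.9317
d((-25, -8), (-23, -3)) = 5.3852
d((-25, -8), (14, 9)) = 42.5441
d((-25, -8), (-11, -8)) = 14.0
d((-25, -8), (9, -6)) = 34.0588
d((-25, -8), (-28, 10)) = 18.2483
d((-5, -17), (-23, -3)) = 22.8035
d((-5, -17), (14, 9)) = 32.2025
d((-5, -17), (-11, -8)) = 10.8167
d((-5, -17), (9, -6)) = 17.8045
d((-5, -17), (-28, 10)) = 35.4683
d((-23, -3), (14, 9)) = 38.8973
d((-23, -3), (-11, -8)) = 13.0
d((-23, -3), (9, -6)) = 32.1403
d((-23, -3), (-28, 10)) = 13.9284
d((14, 9), (-11, -8)) = 30.2324
d((14, 9), (9, -6)) = 15.8114
d((14, 9), (-28, 10)) = 42.0119
d((-11, -8), (9, -6)) = 20.0998
d((-11, -8), (-28, 10)) = 24.7588
d((9, -6), (-28, 10)) = 40.3113

Closest pair: (10, -4) and (9, -6) with distance 2.2361

The closest pair is (10, -4) and (9, -6) with Euclidean distance 2.2361. For 8 points, brute-force pairwise comparison is shown above. For large n, the divide-and-conquer algorithm (sort by x, recurse on halves, check the dividing strip) achieves O(n log n).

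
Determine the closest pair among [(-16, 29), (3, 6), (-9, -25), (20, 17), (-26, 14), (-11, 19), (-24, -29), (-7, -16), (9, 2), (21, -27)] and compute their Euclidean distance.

Computing all pairwise distances among 10 points:

d((-16, 29), (3, 6)) = 29.8329
d((-16, 29), (-9, -25)) = 54.4518
d((-16, 29), (20, 17)) = 37.9473
d((-16, 29), (-26, 14)) = 18.0278
d((-16, 29), (-11, 19)) = 11.1803
d((-16, 29), (-24, -29)) = 58.5491
d((-16, 29), (-7, -16)) = 45.8912
d((-16, 29), (9, 2)) = 36.7967
d((-16, 29), (21, -27)) = 67.1193
d((3, 6), (-9, -25)) = 33.2415
d((3, 6), (20, 17)) = 20.2485
d((3, 6), (-26, 14)) = 30.0832
d((3, 6), (-11, 19)) = 19.105
d((3, 6), (-24, -29)) = 44.2041
d((3, 6), (-7, -16)) = 24.1661
d((3, 6), (9, 2)) = 7.2111 <-- minimum
d((3, 6), (21, -27)) = 37.5899
d((-9, -25), (20, 17)) = 51.0392
d((-9, -25), (-26, 14)) = 42.5441
d((-9, -25), (-11, 19)) = 44.0454
d((-9, -25), (-24, -29)) = 15.5242
d((-9, -25), (-7, -16)) = 9.2195
d((-9, -25), (9, 2)) = 32.45
d((-9, -25), (21, -27)) = 30.0666
d((20, 17), (-26, 14)) = 46.0977
d((20, 17), (-11, 19)) = 31.0644
d((20, 17), (-24, -29)) = 63.6553
d((20, 17), (-7, -16)) = 42.638
d((20, 17), (9, 2)) = 18.6011
d((20, 17), (21, -27)) = 44.0114
d((-26, 14), (-11, 19)) = 15.8114
d((-26, 14), (-24, -29)) = 43.0465
d((-26, 14), (-7, -16)) = 35.5106
d((-26, 14), (9, 2)) = 37.0
d((-26, 14), (21, -27)) = 62.3699
d((-11, 19), (-24, -29)) = 49.7293
d((-11, 19), (-7, -16)) = 35.2278
d((-11, 19), (9, 2)) = 26.2488
d((-11, 19), (21, -27)) = 56.0357
d((-24, -29), (-7, -16)) = 21.4009
d((-24, -29), (9, 2)) = 45.2769
d((-24, -29), (21, -27)) = 45.0444
d((-7, -16), (9, 2)) = 24.0832
d((-7, -16), (21, -27)) = 30.0832
d((9, 2), (21, -27)) = 31.3847

Closest pair: (3, 6) and (9, 2) with distance 7.2111

The closest pair is (3, 6) and (9, 2) with Euclidean distance 7.2111. For 10 points, brute-force pairwise comparison is shown above. For large n, the divide-and-conquer algorithm (sort by x, recurse on halves, check the dividing strip) achieves O(n log n).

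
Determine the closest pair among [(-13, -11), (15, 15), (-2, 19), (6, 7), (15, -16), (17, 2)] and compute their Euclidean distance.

Computing all pairwise distances among 6 points:

d((-13, -11), (15, 15)) = 38.2099
d((-13, -11), (-2, 19)) = 31.9531
d((-13, -11), (6, 7)) = 26.1725
d((-13, -11), (15, -16)) = 28.4429
d((-13, -11), (17, 2)) = 32.6956
d((15, 15), (-2, 19)) = 17.4642
d((15, 15), (6, 7)) = 12.0416 <-- minimum
d((15, 15), (15, -16)) = 31.0
d((15, 15), (17, 2)) = 13.1529
d((-2, 19), (6, 7)) = 14.4222
d((-2, 19), (15, -16)) = 38.9102
d((-2, 19), (17, 2)) = 25.4951
d((6, 7), (15, -16)) = 24.6982
d((6, 7), (17, 2)) = 12.083
d((15, -16), (17, 2)) = 18.1108

Closest pair: (15, 15) and (6, 7) with distance 12.0416

The closest pair is (15, 15) and (6, 7) with Euclidean distance 12.0416. For 6 points, brute-force pairwise comparison is shown above. For large n, the divide-and-conquer algorithm (sort by x, recurse on halves, check the dividing strip) achieves O(n log n).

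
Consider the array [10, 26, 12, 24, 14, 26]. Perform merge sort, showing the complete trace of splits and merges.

Merge sort trace:

Split: [10, 26, 12, 24, 14, 26] -> [10, 26, 12] and [24, 14, 26]
  Split: [10, 26, 12] -> [10] and [26, 12]
    Split: [26, 12] -> [26] and [12]
    Merge: [26] + [12] -> [12, 26]
  Merge: [10] + [12, 26] -> [10, 12, 26]
  Split: [24, 14, 26] -> [24] and [14, 26]
    Split: [14, 26] -> [14] and [26]
    Merge: [14] + [26] -> [14, 26]
  Merge: [24] + [14, 26] -> [14, 24, 26]
Merge: [10, 12, 26] + [14, 24, 26] -> [10, 12, 14, 24, 26, 26]

Final sorted array: [10, 12, 14, 24, 26, 26]

The merge sort proceeds by recursively splitting the array and merging sorted halves.
After all merges, the sorted array is [10, 12, 14, 24, 26, 26].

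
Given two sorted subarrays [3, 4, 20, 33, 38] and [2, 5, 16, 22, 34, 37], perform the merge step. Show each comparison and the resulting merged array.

Merging process:

Compare 3 vs 2: take 2 from right. Merged: [2]
Compare 3 vs 5: take 3 from left. Merged: [2, 3]
Compare 4 vs 5: take 4 from left. Merged: [2, 3, 4]
Compare 20 vs 5: take 5 from right. Merged: [2, 3, 4, 5]
Compare 20 vs 16: take 16 from right. Merged: [2, 3, 4, 5, 16]
Compare 20 vs 22: take 20 from left. Merged: [2, 3, 4, 5, 16, 20]
Compare 33 vs 22: take 22 from right. Merged: [2, 3, 4, 5, 16, 20, 22]
Compare 33 vs 34: take 33 from left. Merged: [2, 3, 4, 5, 16, 20, 22, 33]
Compare 38 vs 34: take 34 from right. Merged: [2, 3, 4, 5, 16, 20, 22, 33, 34]
Compare 38 vs 37: take 37 from right. Merged: [2, 3, 4, 5, 16, 20, 22, 33, 34, 37]
Append remaining from left: [38]. Merged: [2, 3, 4, 5, 16, 20, 22, 33, 34, 37, 38]

Final merged array: [2, 3, 4, 5, 16, 20, 22, 33, 34, 37, 38]
Total comparisons: 10

The merged array is [2, 3, 4, 5, 16, 20, 22, 33, 34, 37, 38], requiring 10 comparisons. The merge step runs in O(n) time where n is the total number of elements.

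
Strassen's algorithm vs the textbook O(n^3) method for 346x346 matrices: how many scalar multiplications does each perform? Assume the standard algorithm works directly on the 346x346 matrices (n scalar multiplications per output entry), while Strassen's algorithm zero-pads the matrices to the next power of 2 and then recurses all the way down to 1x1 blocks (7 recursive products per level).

Matrix multiplication for 346x346 matrices:

Strassen's algorithm requires power-of-2 dimensions. Pad 346x346 to 512x512 (next power of 2).

Standard algorithm: 346^3 = 41421736 multiplications
Strassen's algorithm: 7^(log2(512)) = 7^9 = 40353607 multiplications
Savings: 41421736 - 40353607 = 1068129 multiplications

Standard: 41421736 multiplications (346^3). Strassen: 40353607 multiplications (7^9, after padding to 512x512). Strassen reduces 8 recursive multiplications to 7 at each level.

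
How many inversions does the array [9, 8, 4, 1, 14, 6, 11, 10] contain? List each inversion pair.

Finding inversions in [9, 8, 4, 1, 14, 6, 11, 10]:

(0, 1): arr[0]=9 > arr[1]=8
(0, 2): arr[0]=9 > arr[2]=4
(0, 3): arr[0]=9 > arr[3]=1
(0, 5): arr[0]=9 > arr[5]=6
(1, 2): arr[1]=8 > arr[2]=4
(1, 3): arr[1]=8 > arr[3]=1
(1, 5): arr[1]=8 > arr[5]=6
(2, 3): arr[2]=4 > arr[3]=1
(4, 5): arr[4]=14 > arr[5]=6
(4, 6): arr[4]=14 > arr[6]=11
(4, 7): arr[4]=14 > arr[7]=10
(6, 7): arr[6]=11 > arr[7]=10

Total inversions: 12

The array has 12 inversion(s): (0,1), (0,2), (0,3), (0,5), (1,2), (1,3), (1,5), (2,3), (4,5), (4,6), (4,7), (6,7). Each pair (i,j) satisfies i < j and arr[i] > arr[j].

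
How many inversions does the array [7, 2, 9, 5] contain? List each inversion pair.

Finding inversions in [7, 2, 9, 5]:

(0, 1): arr[0]=7 > arr[1]=2
(0, 3): arr[0]=7 > arr[3]=5
(2, 3): arr[2]=9 > arr[3]=5

Total inversions: 3

The array has 3 inversion(s): (0,1), (0,3), (2,3). Each pair (i,j) satisfies i < j and arr[i] > arr[j].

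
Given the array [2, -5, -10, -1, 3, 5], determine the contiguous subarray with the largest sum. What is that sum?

Using Kadane's algorithm on [2, -5, -10, -1, 3, 5]:

Scanning through the array:
Position 1 (value -5): max_ending_here = -3, max_so_far = 2
Position 2 (value -10): max_ending_here = -10, max_so_far = 2
Position 3 (value -1): max_ending_here = -1, max_so_far = 2
Position 4 (value 3): max_ending_here = 3, max_so_far = 3
Position 5 (value 5): max_ending_here = 8, max_so_far = 8

Maximum subarray: [3, 5]
Maximum sum: 8

The maximum subarray is [3, 5] with sum 8. This subarray runs from index 4 to index 5.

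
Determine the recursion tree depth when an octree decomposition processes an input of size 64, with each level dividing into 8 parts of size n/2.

For divide and conquer with division factor 2:

Problem sizes at each level:
Level 0: 64
Level 1: 32
Level 2: 16
Level 3: 8
Level 4: 4
Level 5: 2
Level 6: 1

The root is level 0 and the size-1 base case is level 6 (the tree spans levels 0 through 6, i.e. 7 levels counting the root), so the depth is the number of divisions: log_2(64) = 6

The recursion tree depth is log_2(64) = 6. At each level, the problem size is divided by 2, so it takes 6 divisions to reduce to a base case of size 1. The algorithm makes 8 recursive calls at each level.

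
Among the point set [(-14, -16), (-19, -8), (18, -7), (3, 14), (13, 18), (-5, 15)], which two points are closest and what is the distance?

Computing all pairwise distances among 6 points:

d((-14, -16), (-19, -8)) = 9.434
d((-14, -16), (18, -7)) = 33.2415
d((-14, -16), (3, 14)) = 34.4819
d((-14, -16), (13, 18)) = 43.4166
d((-14, -16), (-5, 15)) = 32.28
d((-19, -8), (18, -7)) = 37.0135
d((-19, -8), (3, 14)) = 31.1127
d((-19, -8), (13, 18)) = 41.2311
d((-19, -8), (-5, 15)) = 26.9258
d((18, -7), (3, 14)) = 25.807
d((18, -7), (13, 18)) = 25.4951
d((18, -7), (-5, 15)) = 31.8277
d((3, 14), (13, 18)) = 10.7703
d((3, 14), (-5, 15)) = 8.0623 <-- minimum
d((13, 18), (-5, 15)) = 18.2483

Closest pair: (3, 14) and (-5, 15) with distance 8.0623

The closest pair is (3, 14) and (-5, 15) with Euclidean distance 8.0623. For 6 points, brute-force pairwise comparison is shown above. For large n, the divide-and-conquer algorithm (sort by x, recurse on halves, check the dividing strip) achieves O(n log n).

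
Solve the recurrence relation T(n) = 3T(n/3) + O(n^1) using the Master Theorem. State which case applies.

Master Theorem for T(n) = 3T(n/3) + O(n^1):

a = 3, b = 3, c = 1
log_b(a) = log_3(3) = 1.0000

Case 2: c = 1 = log_3(3) = 1.0000
T(n) = O(n^1 log n) = O(n log n)

For T(n) = 3T(n/3) + O(n^1): log_3(3) = 1.0000. This is Case 2 of the Master Theorem (c = log_b(a), equal work at all levels), giving O(n log n).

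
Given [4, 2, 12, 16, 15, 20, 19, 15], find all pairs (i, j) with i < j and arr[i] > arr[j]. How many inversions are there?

Finding inversions in [4, 2, 12, 16, 15, 20, 19, 15]:

(0, 1): arr[0]=4 > arr[1]=2
(3, 4): arr[3]=16 > arr[4]=15
(3, 7): arr[3]=16 > arr[7]=15
(5, 6): arr[5]=20 > arr[6]=19
(5, 7): arr[5]=20 > arr[7]=15
(6, 7): arr[6]=19 > arr[7]=15

Total inversions: 6

The array has 6 inversion(s): (0,1), (3,4), (3,7), (5,6), (5,7), (6,7). Each pair (i,j) satisfies i < j and arr[i] > arr[j].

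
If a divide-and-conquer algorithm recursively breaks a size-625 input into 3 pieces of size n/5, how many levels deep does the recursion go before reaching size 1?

For divide and conquer with division factor 5:

Problem sizes at each level:
Level 0: 625
Level 1: 125
Level 2: 25
Level 3: 5
Level 4: 1

The root is level 0 and the size-1 base case is level 4 (the tree spans levels 0 through 4, i.e. 5 levels counting the root), so the depth is the number of divisions: log_5(625) = 4

The recursion tree depth is log_5(625) = 4. At each level, the problem size is divided by 5, so it takes 4 divisions to reduce to a base case of size 1. The algorithm makes 3 recursive calls at each level.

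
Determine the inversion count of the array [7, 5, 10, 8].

Finding inversions in [7, 5, 10, 8]:

(0, 1): arr[0]=7 > arr[1]=5
(2, 3): arr[2]=10 > arr[3]=8

Total inversions: 2

The array has 2 inversion(s): (0,1), (2,3). Each pair (i,j) satisfies i < j and arr[i] > arr[j].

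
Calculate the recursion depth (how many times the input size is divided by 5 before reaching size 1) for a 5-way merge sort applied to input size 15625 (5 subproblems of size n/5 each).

For divide and conquer with division factor 5:

Problem sizes at each level:
Level 0: 15625
Level 1: 3125
Level 2: 625
Level 3: 125
Level 4: 25
Level 5: 5
Level 6: 1

The root is level 0 and the size-1 base case is level 6 (the tree spans levels 0 through 6, i.e. 7 levels counting the root), so the depth is the number of divisions: log_5(15625) = 6

The recursion tree depth is log_5(15625) = 6. At each level, the problem size is divided by 5, so it takes 6 divisions to reduce to a base case of size 1. The algorithm makes 5 recursive calls at each level.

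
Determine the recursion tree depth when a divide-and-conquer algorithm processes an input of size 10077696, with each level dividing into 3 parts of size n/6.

For divide and conquer with division factor 6:

Problem sizes at each level:
Level 0: 10077696
Level 1: 1679616
Level 2: 279936
Level 3: 46656
Level 4: 7776
Level 5: 1296
Level 6: 216
Level 7: 36
Level 8: 6
Level 9: 1

The root is level 0 and the size-1 base case is level 9 (the tree spans levels 0 through 9, i.e. 10 levels counting the root), so the depth is the number of divisions: log_6(10077696) = 9

The recursion tree depth is log_6(10077696) = 9. At each level, the problem size is divided by 6, so it takes 9 divisions to reduce to a base case of size 1. The algorithm makes 3 recursive calls at each level.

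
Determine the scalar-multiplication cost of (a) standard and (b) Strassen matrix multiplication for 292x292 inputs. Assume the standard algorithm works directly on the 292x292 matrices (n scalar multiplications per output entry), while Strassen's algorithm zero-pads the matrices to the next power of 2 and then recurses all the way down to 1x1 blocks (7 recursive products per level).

Matrix multiplication for 292x292 matrices:

Strassen's algorithm requires power-of-2 dimensions. Pad 292x292 to 512x512 (next power of 2).

Standard algorithm: 292^3 = 24897088 multiplications
Strassen's algorithm: 7^(log2(512)) = 7^9 = 40353607 multiplications
Difference: 24897088 - 40353607 = -15456519 (Strassen uses MORE here due to padding overhead — for small or just-over-power-of-2 n, padding can outweigh the per-level savings)

Standard: 24897088 multiplications (292^3). Strassen: 40353607 multiplications (7^9, after padding to 512x512). Strassen reduces 8 recursive multiplications to 7 at each level.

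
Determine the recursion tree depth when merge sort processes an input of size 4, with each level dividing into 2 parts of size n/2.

For divide and conquer with division factor 2:

Problem sizes at each level:
Level 0: 4
Level 1: 2
Level 2: 1

The root is level 0 and the size-1 base case is level 2 (the tree spans levels 0 through 2, i.e. 3 levels counting the root), so the depth is the number of divisions: log_2(4) = 2

The recursion tree depth is log_2(4) = 2. At each level, the problem size is divided by 2, so it takes 2 divisions to reduce to a base case of size 1. The algorithm makes 2 recursive calls at each level.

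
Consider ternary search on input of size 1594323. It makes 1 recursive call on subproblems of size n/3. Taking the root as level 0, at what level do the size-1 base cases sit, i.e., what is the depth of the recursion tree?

For divide and conquer with division factor 3:

Problem sizes at each level:
Level 0: 1594323
Level 1: 531441
Level 2: 177147
Level 3: 59049
Level 4: 19683
Level 5: 6561
Level 6: 2187
Level 7: 729
Level 8: 243
Level 9: 81
Level 10: 27
Level 11: 9
Level 12: 3
Level 13: 1

The root is level 0 and the size-1 base case is level 13 (the tree spans levels 0 through 13, i.e. 14 levels counting the root), so the depth is the number of divisions: log_3(1594323) = 13

The recursion tree depth is log_3(1594323) = 13. At each level, the problem size is divided by 3, so it takes 13 divisions to reduce to a base case of size 1. The algorithm makes 1 recursive call at each level.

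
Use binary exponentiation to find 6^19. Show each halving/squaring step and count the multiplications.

Computing 6^19 by squaring (build up from 6^1; each line after the first costs one multiplication):

6^1 = 6
6^2 = (6^1)^2 = 6^2 = 36
6^4 = (6^2)^2 = 36^2 = 1296
6^8 = (6^4)^2 = 1296^2 = 1679616
6^9 = 6 * 6^8 = 6 * 1679616 = 10077696
6^18 = (6^9)^2 = 10077696^2 = 101559956668416
6^19 = 6 * 6^18 = 6 * 101559956668416 = 609359740010496

Result: 609359740010496
Multiplications needed: 6 (6 lines after 6^1)

6^19 = 609359740010496. Using exponentiation by squaring, this requires 6 multiplications. The key idea: if the exponent is even, square the half-power; if odd, multiply by the base once.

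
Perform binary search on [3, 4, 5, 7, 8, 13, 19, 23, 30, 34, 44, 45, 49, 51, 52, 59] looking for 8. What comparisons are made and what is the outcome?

Binary search for 8 in [3, 4, 5, 7, 8, 13, 19, 23, 30, 34, 44, 45, 49, 51, 52, 59]:

lo=0, hi=15, mid=7, arr[mid]=23 -> 23 > 8, search left half
lo=0, hi=6, mid=3, arr[mid]=7 -> 7 < 8, search right half
lo=4, hi=6, mid=5, arr[mid]=13 -> 13 > 8, search left half
lo=4, hi=4, mid=4, arr[mid]=8 -> Found target at index 4!

Binary search finds 8 at index 4 after 4 comparisons. The search repeatedly halves the search space by comparing with the middle element.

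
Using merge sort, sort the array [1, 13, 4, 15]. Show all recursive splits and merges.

Merge sort trace:

Split: [1, 13, 4, 15] -> [1, 13] and [4, 15]
  Split: [1, 13] -> [1] and [13]
  Merge: [1] + [13] -> [1, 13]
  Split: [4, 15] -> [4] and [15]
  Merge: [4] + [15] -> [4, 15]
Merge: [1, 13] + [4, 15] -> [1, 4, 13, 15]

Final sorted array: [1, 4, 13, 15]

The merge sort proceeds by recursively splitting the array and merging sorted halves.
After all merges, the sorted array is [1, 4, 13, 15].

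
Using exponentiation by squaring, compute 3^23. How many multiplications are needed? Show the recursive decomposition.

Computing 3^23 by squaring (build up from 3^1; each line after the first costs one multiplication):

3^1 = 3
3^2 = (3^1)^2 = 3^2 = 9
3^4 = (3^2)^2 = 9^2 = 81
3^5 = 3 * 3^4 = 3 * 81 = 243
3^10 = (3^5)^2 = 243^2 = 59049
3^11 = 3 * 3^10 = 3 * 59049 = 177147
3^22 = (3^11)^2 = 177147^2 = 31381059609
3^23 = 3 * 3^22 = 3 * 31381059609 = 94143178827

Result: 94143178827
Multiplications needed: 7 (7 lines after 3^1)

3^23 = 94143178827. Using exponentiation by squaring, this requires 7 multiplications. The key idea: if the exponent is even, square the half-power; if odd, multiply by the base once.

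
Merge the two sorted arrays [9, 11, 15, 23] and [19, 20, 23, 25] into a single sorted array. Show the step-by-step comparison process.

Merging process:

Compare 9 vs 19: take 9 from left. Merged: [9]
Compare 11 vs 19: take 11 from left. Merged: [9, 11]
Compare 15 vs 19: take 15 from left. Merged: [9, 11, 15]
Compare 23 vs 19: take 19 from right. Merged: [9, 11, 15, 19]
Compare 23 vs 20: take 20 from right. Merged: [9, 11, 15, 19, 20]
Compare 23 vs 23: take 23 from left. Merged: [9, 11, 15, 19, 20, 23]
Append remaining from right: [23, 25]. Merged: [9, 11, 15, 19, 20, 23, 23, 25]

Final merged array: [9, 11, 15, 19, 20, 23, 23, 25]
Total comparisons: 6

The merged array is [9, 11, 15, 19, 20, 23, 23, 25], requiring 6 comparisons. The merge step runs in O(n) time where n is the total number of elements.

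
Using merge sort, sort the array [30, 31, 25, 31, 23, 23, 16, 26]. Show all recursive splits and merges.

Merge sort trace:

Split: [30, 31, 25, 31, 23, 23, 16, 26] -> [30, 31, 25, 31] and [23, 23, 16, 26]
  Split: [30, 31, 25, 31] -> [30, 31] and [25, 31]
    Split: [30, 31] -> [30] and [31]
    Merge: [30] + [31] -> [30, 31]
    Split: [25, 31] -> [25] and [31]
    Merge: [25] + [31] -> [25, 31]
  Merge: [30, 31] + [25, 31] -> [25, 30, 31, 31]
  Split: [23, 23, 16, 26] -> [23, 23] and [16, 26]
    Split: [23, 23] -> [23] and [23]
    Merge: [23] + [23] -> [23, 23]
    Split: [16, 26] -> [16] and [26]
    Merge: [16] + [26] -> [16, 26]
  Merge: [23, 23] + [16, 26] -> [16, 23, 23, 26]
Merge: [25, 30, 31, 31] + [16, 23, 23, 26] -> [16, 23, 23, 25, 26, 30, 31, 31]

Final sorted array: [16, 23, 23, 25, 26, 30, 31, 31]

The merge sort proceeds by recursively splitting the array and merging sorted halves.
After all merges, the sorted array is [16, 23, 23, 25, 26, 30, 31, 31].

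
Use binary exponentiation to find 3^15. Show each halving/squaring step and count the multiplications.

Computing 3^15 by squaring (build up from 3^1; each line after the first costs one multiplication):

3^1 = 3
3^2 = (3^1)^2 = 3^2 = 9
3^3 = 3 * 3^2 = 3 * 9 = 27
3^6 = (3^3)^2 = 27^2 = 729
3^7 = 3 * 3^6 = 3 * 729 = 2187
3^14 = (3^7)^2 = 2187^2 = 4782969
3^15 = 3 * 3^14 = 3 * 4782969 = 14348907

Result: 14348907
Multiplications needed: 6 (6 lines after 3^1)

3^15 = 14348907. Using exponentiation by squaring, this requires 6 multiplications. The key idea: if the exponent is even, square the half-power; if odd, multiply by the base once.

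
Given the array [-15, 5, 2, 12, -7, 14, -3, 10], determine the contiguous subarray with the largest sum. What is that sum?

Using Kadane's algorithm on [-15, 5, 2, 12, -7, 14, -3, 10]:

Scanning through the array:
Position 1 (value 5): max_ending_here = 5, max_so_far = 5
Position 2 (value 2): max_ending_here = 7, max_so_far = 7
Position 3 (value 12): max_ending_here = 19, max_so_far = 19
Position 4 (value -7): max_ending_here = 12, max_so_far = 19
Position 5 (value 14): max_ending_here = 26, max_so_far = 26
Position 6 (value -3): max_ending_here = 23, max_so_far = 26
Position 7 (value 10): max_ending_here = 33, max_so_far = 33

Maximum subarray: [5, 2, 12, -7, 14, -3, 10]
Maximum sum: 33

The maximum subarray is [5, 2, 12, -7, 14, -3, 10] with sum 33. This subarray runs from index 1 to index 7.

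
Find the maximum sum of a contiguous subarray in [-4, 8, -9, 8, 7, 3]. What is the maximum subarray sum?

Using Kadane's algorithm on [-4, 8, -9, 8, 7, 3]:

Scanning through the array:
Position 1 (value 8): max_ending_here = 8, max_so_far = 8
Position 2 (value -9): max_ending_here = -1, max_so_far = 8
Position 3 (value 8): max_ending_here = 8, max_so_far = 8
Position 4 (value 7): max_ending_here = 15, max_so_far = 15
Position 5 (value 3): max_ending_here = 18, max_so_far = 18

Maximum subarray: [8, 7, 3]
Maximum sum: 18

The maximum subarray is [8, 7, 3] with sum 18. This subarray runs from index 3 to index 5.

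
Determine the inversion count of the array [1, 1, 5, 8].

Finding inversions in [1, 1, 5, 8]:


Total inversions: 0

The array has 0 inversions. It is already sorted.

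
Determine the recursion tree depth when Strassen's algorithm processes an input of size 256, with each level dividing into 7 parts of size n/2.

For divide and conquer with division factor 2:

Problem sizes at each level:
Level 0: 256
Level 1: 128
Level 2: 64
Level 3: 32
Level 4: 16
Level 5: 8
Level 6: 4
Level 7: 2
Level 8: 1

The root is level 0 and the size-1 base case is level 8 (the tree spans levels 0 through 8, i.e. 9 levels counting the root), so the depth is the number of divisions: log_2(256) = 8

The recursion tree depth is log_2(256) = 8. At each level, the problem size is divided by 2, so it takes 8 divisions to reduce to a base case of size 1. The algorithm makes 7 recursive calls at each level.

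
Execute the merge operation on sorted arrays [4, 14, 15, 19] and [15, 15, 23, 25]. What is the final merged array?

Merging process:

Compare 4 vs 15: take 4 from left. Merged: [4]
Compare 14 vs 15: take 14 from left. Merged: [4, 14]
Compare 15 vs 15: take 15 from left. Merged: [4, 14, 15]
Compare 19 vs 15: take 15 from right. Merged: [4, 14, 15, 15]
Compare 19 vs 15: take 15 from right. Merged: [4, 14, 15, 15, 15]
Compare 19 vs 23: take 19 from left. Merged: [4, 14, 15, 15, 15, 19]
Append remaining from right: [23, 25]. Merged: [4, 14, 15, 15, 15, 19, 23, 25]

Final merged array: [4, 14, 15, 15, 15, 19, 23, 25]
Total comparisons: 6

The merged array is [4, 14, 15, 15, 15, 19, 23, 25], requiring 6 comparisons. The merge step runs in O(n) time where n is the total number of elements.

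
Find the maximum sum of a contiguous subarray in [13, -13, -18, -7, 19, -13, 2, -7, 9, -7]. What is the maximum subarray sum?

Using Kadane's algorithm on [13, -13, -18, -7, 19, -13, 2, -7, 9, -7]:

Scanning through the array:
Position 1 (value -13): max_ending_here = 0, max_so_far = 13
Position 2 (value -18): max_ending_here = -18, max_so_far = 13
Position 3 (value -7): max_ending_here = -7, max_so_far = 13
Position 4 (value 19): max_ending_here = 19, max_so_far = 19
Position 5 (value -13): max_ending_here = 6, max_so_far = 19
Position 6 (value 2): max_ending_here = 8, max_so_far = 19
Position 7 (value -7): max_ending_here = 1, max_so_far = 19
Position 8 (value 9): max_ending_here = 10, max_so_far = 19
Position 9 (value -7): max_ending_here = 3, max_so_far = 19

Maximum subarray: [19]
Maximum sum: 19

The maximum subarray is [19] with sum 19. This subarray runs from index 4 to index 4.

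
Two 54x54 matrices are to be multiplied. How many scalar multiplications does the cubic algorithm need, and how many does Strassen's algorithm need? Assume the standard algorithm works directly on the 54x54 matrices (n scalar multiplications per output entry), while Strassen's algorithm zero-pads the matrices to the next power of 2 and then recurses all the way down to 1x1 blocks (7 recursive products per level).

Matrix multiplication for 54x54 matrices:

Strassen's algorithm requires power-of-2 dimensions. Pad 54x54 to 64x64 (next power of 2).

Standard algorithm: 54^3 = 157464 multiplications
Strassen's algorithm: 7^(log2(64)) = 7^6 = 117649 multiplications
Savings: 157464 - 117649 = 39815 multiplications

Standard: 157464 multiplications (54^3). Strassen: 117649 multiplications (7^6, after padding to 64x64). Strassen reduces 8 recursive multiplications to 7 at each level.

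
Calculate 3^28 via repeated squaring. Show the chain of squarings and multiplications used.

Computing 3^28 by squaring (build up from 3^1; each line after the first costs one multiplication):

3^1 = 3
3^2 = (3^1)^2 = 3^2 = 9
3^3 = 3 * 3^2 = 3 * 9 = 27
3^6 = (3^3)^2 = 27^2 = 729
3^7 = 3 * 3^6 = 3 * 729 = 2187
3^14 = (3^7)^2 = 2187^2 = 4782969
3^28 = (3^14)^2 = 4782969^2 = 22876792454961

Result: 22876792454961
Multiplications needed: 6 (6 lines after 3^1)

3^28 = 22876792454961. Using exponentiation by squaring, this requires 6 multiplications. The key idea: if the exponent is even, square the half-power; if odd, multiply by the base once.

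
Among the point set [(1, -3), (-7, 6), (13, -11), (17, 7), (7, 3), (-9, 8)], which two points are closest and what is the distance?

Computing all pairwise distances among 6 points:

d((1, -3), (-7, 6)) = 12.0416
d((1, -3), (13, -11)) = 14.4222
d((1, -3), (17, 7)) = 18.868
d((1, -3), (7, 3)) = 8.4853
d((1, -3), (-9, 8)) = 14.8661
d((-7, 6), (13, -11)) = 26.2488
d((-7, 6), (17, 7)) = 24.0208
d((-7, 6), (7, 3)) = 14.3178
d((-7, 6), (-9, 8)) = 2.8284 <-- minimum
d((13, -11), (17, 7)) = 18.4391
d((13, -11), (7, 3)) = 15.2315
d((13, -11), (-9, 8)) = 29.0689
d((17, 7), (7, 3)) = 10.7703
d((17, 7), (-9, 8)) = 26.0192
d((7, 3), (-9, 8)) = 16.7631

Closest pair: (-7, 6) and (-9, 8) with distance 2.8284

The closest pair is (-7, 6) and (-9, 8) with Euclidean distance 2.8284. For 6 points, brute-force pairwise comparison is shown above. For large n, the divide-and-conquer algorithm (sort by x, recurse on halves, check the dividing strip) achieves O(n log n).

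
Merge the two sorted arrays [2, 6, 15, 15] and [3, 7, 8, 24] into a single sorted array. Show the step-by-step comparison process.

Merging process:

Compare 2 vs 3: take 2 from left. Merged: [2]
Compare 6 vs 3: take 3 from right. Merged: [2, 3]
Compare 6 vs 7: take 6 from left. Merged: [2, 3, 6]
Compare 15 vs 7: take 7 from right. Merged: [2, 3, 6, 7]
Compare 15 vs 8: take 8 from right. Merged: [2, 3, 6, 7, 8]
Compare 15 vs 24: take 15 from left. Merged: [2, 3, 6, 7, 8, 15]
Compare 15 vs 24: take 15 from left. Merged: [2, 3, 6, 7, 8, 15, 15]
Append remaining from right: [24]. Merged: [2, 3, 6, 7, 8, 15, 15, 24]

Final merged array: [2, 3, 6, 7, 8, 15, 15, 24]
Total comparisons: 7

The merged array is [2, 3, 6, 7, 8, 15, 15, 24], requiring 7 comparisons. The merge step runs in O(n) time where n is the total number of elements.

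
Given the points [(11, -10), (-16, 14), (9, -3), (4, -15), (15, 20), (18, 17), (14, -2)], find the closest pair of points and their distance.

Computing all pairwise distances among 7 points:

d((11, -10), (-16, 14)) = 36.1248
d((11, -10), (9, -3)) = 7.2801
d((11, -10), (4, -15)) = 8.6023
d((11, -10), (15, 20)) = 30.2655
d((11, -10), (18, 17)) = 27.8927
d((11, -10), (14, -2)) = 8.544
d((-16, 14), (9, -3)) = 30.2324
d((-16, 14), (4, -15)) = 35.2278
d((-16, 14), (15, 20)) = 31.5753
d((-16, 14), (18, 17)) = 34.1321
d((-16, 14), (14, -2)) = 34.0
d((9, -3), (4, -15)) = 13.0
d((9, -3), (15, 20)) = 23.7697
d((9, -3), (18, 17)) = 21.9317
d((9, -3), (14, -2)) = 5.099
d((4, -15), (15, 20)) = 36.6879
d((4, -15), (18, 17)) = 34.9285
d((4, -15), (14, -2)) = 16.4012
d((15, 20), (18, 17)) = 4.2426 <-- minimum
d((15, 20), (14, -2)) = 22.0227
d((18, 17), (14, -2)) = 19.4165

Closest pair: (15, 20) and (18, 17) with distance 4.2426

The closest pair is (15, 20) and (18, 17) with Euclidean distance 4.2426. For 7 points, brute-force pairwise comparison is shown above. For large n, the divide-and-conquer algorithm (sort by x, recurse on halves, check the dividing strip) achieves O(n log n).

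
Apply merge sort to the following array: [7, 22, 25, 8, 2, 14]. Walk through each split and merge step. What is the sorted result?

Merge sort trace:

Split: [7, 22, 25, 8, 2, 14] -> [7, 22, 25] and [8, 2, 14]
  Split: [7, 22, 25] -> [7] and [22, 25]
    Split: [22, 25] -> [22] and [25]
    Merge: [22] + [25] -> [22, 25]
  Merge: [7] + [22, 25] -> [7, 22, 25]
  Split: [8, 2, 14] -> [8] and [2, 14]
    Split: [2, 14] -> [2] and [14]
    Merge: [2] + [14] -> [2, 14]
  Merge: [8] + [2, 14] -> [2, 8, 14]
Merge: [7, 22, 25] + [2, 8, 14] -> [2, 7, 8, 14, 22, 25]

Final sorted array: [2, 7, 8, 14, 22, 25]

The merge sort proceeds by recursively splitting the array and merging sorted halves.
After all merges, the sorted array is [2, 7, 8, 14, 22, 25].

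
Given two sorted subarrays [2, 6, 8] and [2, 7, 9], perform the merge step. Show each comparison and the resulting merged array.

Merging process:

Compare 2 vs 2: take 2 from left. Merged: [2]
Compare 6 vs 2: take 2 from right. Merged: [2, 2]
Compare 6 vs 7: take 6 from left. Merged: [2, 2, 6]
Compare 8 vs 7: take 7 from right. Merged: [2, 2, 6, 7]
Compare 8 vs 9: take 8 from left. Merged: [2, 2, 6, 7, 8]
Append remaining from right: [9]. Merged: [2, 2, 6, 7, 8, 9]

Final merged array: [2, 2, 6, 7, 8, 9]
Total comparisons: 5

The merged array is [2, 2, 6, 7, 8, 9], requiring 5 comparisons. The merge step runs in O(n) time where n is the total number of elements.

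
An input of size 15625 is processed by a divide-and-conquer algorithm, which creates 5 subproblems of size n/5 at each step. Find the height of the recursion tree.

For divide and conquer with division factor 5:

Problem sizes at each level:
Level 0: 15625
Level 1: 3125
Level 2: 625
Level 3: 125
Level 4: 25
Level 5: 5
Level 6: 1

The root is level 0 and the size-1 base case is level 6 (the tree spans levels 0 through 6, i.e. 7 levels counting the root), so the depth is the number of divisions: log_5(15625) = 6

The recursion tree depth is log_5(15625) = 6. At each level, the problem size is divided by 5, so it takes 6 divisions to reduce to a base case of size 1. The algorithm makes 5 recursive calls at each level.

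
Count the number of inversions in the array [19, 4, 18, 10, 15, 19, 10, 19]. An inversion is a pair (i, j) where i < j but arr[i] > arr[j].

Finding inversions in [19, 4, 18, 10, 15, 19, 10, 19]:

(0, 1): arr[0]=19 > arr[1]=4
(0, 2): arr[0]=19 > arr[2]=18
(0, 3): arr[0]=19 > arr[3]=10
(0, 4): arr[0]=19 > arr[4]=15
(0, 6): arr[0]=19 > arr[6]=10
(2, 3): arr[2]=18 > arr[3]=10
(2, 4): arr[2]=18 > arr[4]=15
(2, 6): arr[2]=18 > arr[6]=10
(4, 6): arr[4]=15 > arr[6]=10
(5, 6): arr[5]=19 > arr[6]=10

Total inversions: 10

The array has 10 inversion(s): (0,1), (0,2), (0,3), (0,4), (0,6), (2,3), (2,4), (2,6), (4,6), (5,6). Each pair (i,j) satisfies i < j and arr[i] > arr[j].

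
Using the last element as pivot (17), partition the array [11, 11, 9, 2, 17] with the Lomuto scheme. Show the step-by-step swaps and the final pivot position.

Lomuto partition with pivot = 17:

Initial array: [11, 11, 9, 2, 17]

arr[0]=11 <= 17: swap with position 0, array becomes [11, 11, 9, 2, 17]
arr[1]=11 <= 17: swap with position 1, array becomes [11, 11, 9, 2, 17]
arr[2]=9 <= 17: swap with position 2, array becomes [11, 11, 9, 2, 17]
arr[3]=2 <= 17: swap with position 3, array becomes [11, 11, 9, 2, 17]

Place pivot at position 4: [11, 11, 9, 2, 17]
Pivot position: 4

After partitioning with pivot 17, the array becomes [11, 11, 9, 2, 17]. The pivot is placed at index 4. All elements to the left of the pivot are <= 17, and all elements to the right are > 17.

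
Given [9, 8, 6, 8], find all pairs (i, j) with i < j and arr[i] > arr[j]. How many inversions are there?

Finding inversions in [9, 8, 6, 8]:

(0, 1): arr[0]=9 > arr[1]=8
(0, 2): arr[0]=9 > arr[2]=6
(0, 3): arr[0]=9 > arr[3]=8
(1, 2): arr[1]=8 > arr[2]=6

Total inversions: 4

The array has 4 inversion(s): (0,1), (0,2), (0,3), (1,2). Each pair (i,j) satisfies i < j and arr[i] > arr[j].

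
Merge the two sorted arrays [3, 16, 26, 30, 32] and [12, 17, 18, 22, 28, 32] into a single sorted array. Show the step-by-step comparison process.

Merging process:

Compare 3 vs 12: take 3 from left. Merged: [3]
Compare 16 vs 12: take 12 from right. Merged: [3, 12]
Compare 16 vs 17: take 16 from left. Merged: [3, 12, 16]
Compare 26 vs 17: take 17 from right. Merged: [3, 12, 16, 17]
Compare 26 vs 18: take 18 from right. Merged: [3, 12, 16, 17, 18]
Compare 26 vs 22: take 22 from right. Merged: [3, 12, 16, 17, 18, 22]
Compare 26 vs 28: take 26 from left. Merged: [3, 12, 16, 17, 18, 22, 26]
Compare 30 vs 28: take 28 from right. Merged: [3, 12, 16, 17, 18, 22, 26, 28]
Compare 30 vs 32: take 30 from left. Merged: [3, 12, 16, 17, 18, 22, 26, 28, 30]
Compare 32 vs 32: take 32 from left. Merged: [3, 12, 16, 17, 18, 22, 26, 28, 30, 32]
Append remaining from right: [32]. Merged: [3, 12, 16, 17, 18, 22, 26, 28, 30, 32, 32]

Final merged array: [3, 12, 16, 17, 18, 22, 26, 28, 30, 32, 32]
Total comparisons: 10

The merged array is [3, 12, 16, 17, 18, 22, 26, 28, 30, 32, 32], requiring 10 comparisons. The merge step runs in O(n) time where n is the total number of elements.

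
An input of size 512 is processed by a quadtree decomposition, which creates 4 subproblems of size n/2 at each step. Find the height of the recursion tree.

For divide and conquer with division factor 2:

Problem sizes at each level:
Level 0: 512
Level 1: 256
Level 2: 128
Level 3: 64
Level 4: 32
Level 5: 16
Level 6: 8
Level 7: 4
Level 8: 2
Level 9: 1

The root is level 0 and the size-1 base case is level 9 (the tree spans levels 0 through 9, i.e. 10 levels counting the root), so the depth is the number of divisions: log_2(512) = 9

The recursion tree depth is log_2(512) = 9. At each level, the problem size is divided by 2, so it takes 9 divisions to reduce to a base case of size 1. The algorithm makes 4 recursive calls at each level.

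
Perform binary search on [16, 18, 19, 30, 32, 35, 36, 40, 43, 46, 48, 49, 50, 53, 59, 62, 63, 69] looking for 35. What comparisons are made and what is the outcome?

Binary search for 35 in [16, 18, 19, 30, 32, 35, 36, 40, 43, 46, 48, 49, 50, 53, 59, 62, 63, 69]:

lo=0, hi=17, mid=8, arr[mid]=43 -> 43 > 35, search left half
lo=0, hi=7, mid=3, arr[mid]=30 -> 30 < 35, search right half
lo=4, hi=7, mid=5, arr[mid]=35 -> Found target at index 5!

Binary search finds 35 at index 5 after 3 comparisons. The search repeatedly halves the search space by comparing with the middle element.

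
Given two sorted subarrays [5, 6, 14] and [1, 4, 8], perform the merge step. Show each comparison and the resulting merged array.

Merging process:

Compare 5 vs 1: take 1 from right. Merged: [1]
Compare 5 vs 4: take 4 from right. Merged: [1, 4]
Compare 5 vs 8: take 5 from left. Merged: [1, 4, 5]
Compare 6 vs 8: take 6 from left. Merged: [1, 4, 5, 6]
Compare 14 vs 8: take 8 from right. Merged: [1, 4, 5, 6, 8]
Append remaining from left: [14]. Merged: [1, 4, 5, 6, 8, 14]

Final merged array: [1, 4, 5, 6, 8, 14]
Total comparisons: 5

The merged array is [1, 4, 5, 6, 8, 14], requiring 5 comparisons. The merge step runs in O(n) time where n is the total number of elements.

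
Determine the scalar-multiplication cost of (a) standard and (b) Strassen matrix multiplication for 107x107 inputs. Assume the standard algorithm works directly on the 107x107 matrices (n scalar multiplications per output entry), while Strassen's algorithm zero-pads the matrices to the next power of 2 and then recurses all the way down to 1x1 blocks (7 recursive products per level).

Matrix multiplication for 107x107 matrices:

Strassen's algorithm requires power-of-2 dimensions. Pad 107x107 to 128x128 (next power of 2).

Standard algorithm: 107^3 = 1225043 multiplications
Strassen's algorithm: 7^(log2(128)) = 7^7 = 823543 multiplications
Savings: 1225043 - 823543 = 401500 multiplications

Standard: 1225043 multiplications (107^3). Strassen: 823543 multiplications (7^7, after padding to 128x128). Strassen reduces 8 recursive multiplications to 7 at each level.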